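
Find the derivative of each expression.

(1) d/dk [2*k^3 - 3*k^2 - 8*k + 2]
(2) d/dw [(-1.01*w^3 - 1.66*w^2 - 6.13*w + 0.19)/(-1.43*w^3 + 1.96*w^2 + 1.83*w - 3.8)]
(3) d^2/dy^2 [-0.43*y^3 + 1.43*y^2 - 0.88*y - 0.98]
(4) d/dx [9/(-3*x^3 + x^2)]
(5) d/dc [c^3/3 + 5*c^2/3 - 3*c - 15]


(1) = 6*k^2 - 6*k - 8
(2) = (-4.3534*w^4 - 21.2284*w^3 + 21.3061*w^2 + 11.8712*w + 22.9463)/(2.0449*w^6 - 5.6056*w^5 - 1.3922*w^4 + 18.0416*w^3 - 11.5471*w^2 - 13.908*w + 14.44)
(3) = 2.86 - 2.58*y
(4) = 9*(9*x - 2)/(x^3*(3*x - 1)^2)
(5) = c^2 + 10*c/3 - 3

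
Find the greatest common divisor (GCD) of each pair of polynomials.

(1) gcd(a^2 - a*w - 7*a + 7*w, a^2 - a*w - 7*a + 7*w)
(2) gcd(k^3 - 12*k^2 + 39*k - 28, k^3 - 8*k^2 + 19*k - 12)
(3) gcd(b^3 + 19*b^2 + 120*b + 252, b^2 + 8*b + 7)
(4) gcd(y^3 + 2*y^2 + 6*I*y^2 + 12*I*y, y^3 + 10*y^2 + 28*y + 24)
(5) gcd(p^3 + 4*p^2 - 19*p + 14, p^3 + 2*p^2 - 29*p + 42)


(1) = gcd((a - 7)*(a - w), (a - 7)*(a - w)) = -a^2 + a*w + 7*a - 7*w
(2) = k^2 - 5*k + 4
(3) = b + 7
(4) = y + 2
(5) = p^2 + 5*p - 14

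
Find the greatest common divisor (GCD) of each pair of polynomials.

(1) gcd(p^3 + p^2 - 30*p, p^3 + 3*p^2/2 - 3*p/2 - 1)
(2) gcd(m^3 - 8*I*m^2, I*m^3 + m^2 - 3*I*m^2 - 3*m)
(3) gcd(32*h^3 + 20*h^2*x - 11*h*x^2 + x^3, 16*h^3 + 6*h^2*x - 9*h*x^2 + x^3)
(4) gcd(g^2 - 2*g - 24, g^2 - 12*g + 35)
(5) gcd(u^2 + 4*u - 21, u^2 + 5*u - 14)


(1) = gcd(p*(p - 5)*(p + 6), (p - 1)*(p + 1/2)*(p + 2)) = 1
(2) = m
(3) = -8*h^2 - 7*h*x + x^2
(4) = 1
(5) = gcd((u - 3)*(u + 7), (u - 2)*(u + 7)) = u + 7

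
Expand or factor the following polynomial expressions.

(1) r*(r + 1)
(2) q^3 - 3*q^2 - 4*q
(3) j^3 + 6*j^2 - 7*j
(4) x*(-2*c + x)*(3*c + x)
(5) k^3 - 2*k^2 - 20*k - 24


(1) = r^2 + r
(2) = q*(q - 4)*(q + 1)
(3) = j*(j - 1)*(j + 7)
(4) = -6*c^2*x + c*x^2 + x^3
(5) = (k - 6)*(k + 2)^2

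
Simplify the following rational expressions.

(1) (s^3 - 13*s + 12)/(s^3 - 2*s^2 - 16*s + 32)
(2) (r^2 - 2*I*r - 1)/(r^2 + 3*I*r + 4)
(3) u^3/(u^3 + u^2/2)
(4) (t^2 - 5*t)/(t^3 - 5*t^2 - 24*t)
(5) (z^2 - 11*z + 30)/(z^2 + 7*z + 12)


(1) = (s^2 - 4*s + 3)/(s^2 - 6*s + 8)
(2) = (r - I)/(r + 4*I)
(3) = 2*u/(2*u + 1)
(4) = (t - 5)/(t^2 - 5*t - 24)
(5) = (z^2 - 11*z + 30)/(z^2 + 7*z + 12)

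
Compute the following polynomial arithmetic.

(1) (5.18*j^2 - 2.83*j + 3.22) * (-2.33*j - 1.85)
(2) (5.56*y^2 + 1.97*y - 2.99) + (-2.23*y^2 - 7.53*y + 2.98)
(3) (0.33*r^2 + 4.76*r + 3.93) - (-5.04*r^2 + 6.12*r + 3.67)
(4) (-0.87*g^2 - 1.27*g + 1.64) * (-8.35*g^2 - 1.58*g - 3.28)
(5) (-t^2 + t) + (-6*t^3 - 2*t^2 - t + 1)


(1) = -12.0694*j^3 - 2.9891*j^2 - 2.2671*j - 5.957
(2) = 3.33*y^2 - 5.56*y - 0.01
(3) = 5.37*r^2 - 1.36*r + 0.26
(4) = 7.2645*g^4 + 11.9791*g^3 - 8.8338*g^2 + 1.5744*g - 5.3792
(5) = -6*t^3 - 3*t^2 + 1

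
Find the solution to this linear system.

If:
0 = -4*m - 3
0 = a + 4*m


Then:
a = 3
m = -3/4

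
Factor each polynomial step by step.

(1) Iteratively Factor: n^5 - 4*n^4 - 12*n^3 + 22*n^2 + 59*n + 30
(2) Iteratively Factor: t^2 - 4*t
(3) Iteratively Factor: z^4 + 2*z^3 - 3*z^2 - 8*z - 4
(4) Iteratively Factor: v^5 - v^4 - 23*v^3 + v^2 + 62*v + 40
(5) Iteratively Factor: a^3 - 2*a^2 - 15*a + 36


(1) = (n - 3)*(n^4 - n^3 - 15*n^2 - 23*n - 10) = (n - 3)*(n + 1)*(n^3 - 2*n^2 - 13*n - 10) = (n - 5)*(n - 3)*(n + 1)*(n^2 + 3*n + 2) = (n - 5)*(n - 3)*(n + 1)^2*(n + 2)
(2) = (t - 4)*(t)
(3) = (z + 1)*(z^3 + z^2 - 4*z - 4) = (z + 1)*(z + 2)*(z^2 - z - 2) = (z + 1)^2*(z + 2)*(z - 2)
(4) = (v + 4)*(v^4 - 5*v^3 - 3*v^2 + 13*v + 10) = (v + 1)*(v + 4)*(v^3 - 6*v^2 + 3*v + 10) = (v - 2)*(v + 1)*(v + 4)*(v^2 - 4*v - 5) = (v - 5)*(v - 2)*(v + 1)*(v + 4)*(v + 1)
(5) = (a - 3)*(a^2 + a - 12) = (a - 3)^2*(a + 4)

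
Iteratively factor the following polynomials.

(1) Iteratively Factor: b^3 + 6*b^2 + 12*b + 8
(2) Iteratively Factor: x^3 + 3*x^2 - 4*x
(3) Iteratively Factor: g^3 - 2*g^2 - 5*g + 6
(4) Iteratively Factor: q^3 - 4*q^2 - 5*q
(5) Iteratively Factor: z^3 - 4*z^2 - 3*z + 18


(1) = (b + 2)*(b^2 + 4*b + 4) = (b + 2)^2*(b + 2)
(2) = (x)*(x^2 + 3*x - 4) = x*(x - 1)*(x + 4)
(3) = (g - 3)*(g^2 + g - 2) = (g - 3)*(g + 2)*(g - 1)
(4) = (q + 1)*(q^2 - 5*q) = (q - 5)*(q + 1)*(q)
(5) = (z - 3)*(z^2 - z - 6) = (z - 3)*(z + 2)*(z - 3)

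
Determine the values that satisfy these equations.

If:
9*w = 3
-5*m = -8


Then:
m = 8/5
w = 1/3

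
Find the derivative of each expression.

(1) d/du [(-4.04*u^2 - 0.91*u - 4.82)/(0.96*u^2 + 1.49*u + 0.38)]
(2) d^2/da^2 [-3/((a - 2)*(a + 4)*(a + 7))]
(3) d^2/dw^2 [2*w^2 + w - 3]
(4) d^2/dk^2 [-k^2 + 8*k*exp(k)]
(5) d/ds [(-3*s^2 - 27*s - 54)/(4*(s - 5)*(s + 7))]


(1) = (-5.146*u^2 + 6.184*u + 6.836)/(0.9216*u^4 + 2.8608*u^3 + 2.9497*u^2 + 1.1324*u + 0.1444)
(2) = 18*(-2*a^4 - 24*a^3 - 87*a^2 - 110*a - 180)/(a^9 + 27*a^8 + 261*a^7 + 885*a^6 - 1458*a^5 - 14652*a^4 - 8520*a^3 + 78624*a^2 + 56448*a - 175616)
(3) = 4
(4) = 8*k*exp(k) + 16*exp(k) - 2
(5) = 3*(7*s^2 + 106*s + 351)/(4*(s^4 + 4*s^3 - 66*s^2 - 140*s + 1225))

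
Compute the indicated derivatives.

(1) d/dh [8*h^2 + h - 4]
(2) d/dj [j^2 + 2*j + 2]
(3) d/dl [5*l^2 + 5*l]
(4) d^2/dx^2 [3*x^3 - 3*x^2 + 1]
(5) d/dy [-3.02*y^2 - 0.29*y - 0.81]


(1) = 16*h + 1
(2) = 2*j + 2
(3) = 10*l + 5
(4) = 18*x - 6
(5) = -6.04*y - 0.29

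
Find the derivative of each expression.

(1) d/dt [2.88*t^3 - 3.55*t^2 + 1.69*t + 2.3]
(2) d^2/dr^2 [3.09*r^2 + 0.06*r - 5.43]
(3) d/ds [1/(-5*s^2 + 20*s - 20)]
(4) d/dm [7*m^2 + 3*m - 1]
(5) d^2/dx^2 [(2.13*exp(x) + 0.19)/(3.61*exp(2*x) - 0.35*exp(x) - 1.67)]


(1) = 8.64*t^2 - 7.1*t + 1.69
(2) = 6.18000000000000
(3) = 2*(s - 2)/(5*(s^2 - 4*s + 4)^2)
(4) = 14*m + 3
(5) = (27.758373*exp(4*x) + 12.595651*exp(3*x) + 76.326591*exp(2*x) + 3.360102*exp(x) + 5.829302)*exp(x)/(47.045881*exp(6*x) - 13.683705*exp(5*x) - 63.964146*exp(4*x) + 12.617395*exp(3*x) + 29.590062*exp(2*x) - 2.928345*exp(x) - 4.657463)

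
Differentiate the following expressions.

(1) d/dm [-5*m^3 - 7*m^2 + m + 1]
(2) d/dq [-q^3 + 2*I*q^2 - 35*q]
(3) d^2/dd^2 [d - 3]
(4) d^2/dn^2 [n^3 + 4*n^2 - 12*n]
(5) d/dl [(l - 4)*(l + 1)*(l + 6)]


(1) = -15*m^2 - 14*m + 1
(2) = -3*q^2 + 4*I*q - 35
(3) = 0
(4) = 6*n + 8
(5) = 3*l^2 + 6*l - 22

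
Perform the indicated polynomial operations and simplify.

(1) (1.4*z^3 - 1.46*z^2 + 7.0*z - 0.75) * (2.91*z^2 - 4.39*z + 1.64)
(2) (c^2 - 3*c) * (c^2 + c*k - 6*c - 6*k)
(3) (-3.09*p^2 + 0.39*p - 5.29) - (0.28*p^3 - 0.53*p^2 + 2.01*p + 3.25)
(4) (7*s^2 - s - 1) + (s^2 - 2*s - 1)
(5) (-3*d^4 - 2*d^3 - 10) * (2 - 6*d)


(1) = 4.074*z^5 - 10.3946*z^4 + 29.0754*z^3 - 35.3069*z^2 + 14.7725*z - 1.23
(2) = c^4 + c^3*k - 9*c^3 - 9*c^2*k + 18*c^2 + 18*c*k
(3) = -0.28*p^3 - 2.56*p^2 - 1.62*p - 8.54
(4) = 8*s^2 - 3*s - 2
(5) = 18*d^5 + 6*d^4 - 4*d^3 + 60*d - 20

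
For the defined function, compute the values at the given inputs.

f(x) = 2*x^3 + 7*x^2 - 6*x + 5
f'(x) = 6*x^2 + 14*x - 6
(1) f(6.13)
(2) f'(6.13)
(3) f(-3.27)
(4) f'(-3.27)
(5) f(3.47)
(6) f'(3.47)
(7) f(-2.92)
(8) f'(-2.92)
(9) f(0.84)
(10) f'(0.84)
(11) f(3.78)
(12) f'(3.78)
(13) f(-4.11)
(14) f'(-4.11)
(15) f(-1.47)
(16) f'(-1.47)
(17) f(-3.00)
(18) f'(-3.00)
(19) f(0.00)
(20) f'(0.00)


(1) = 691.95
(2) = 305.28
(3) = 29.54
(4) = 12.38
(5) = 152.03
(6) = 114.83
(7) = 32.41
(8) = 4.28
(9) = 6.08
(10) = 9.99
(11) = 190.36
(12) = 132.65
(13) = 9.05
(14) = 37.81
(15) = 22.59
(16) = -13.61
(17) = 32.00
(18) = 6.00
(19) = 5.00
(20) = -6.00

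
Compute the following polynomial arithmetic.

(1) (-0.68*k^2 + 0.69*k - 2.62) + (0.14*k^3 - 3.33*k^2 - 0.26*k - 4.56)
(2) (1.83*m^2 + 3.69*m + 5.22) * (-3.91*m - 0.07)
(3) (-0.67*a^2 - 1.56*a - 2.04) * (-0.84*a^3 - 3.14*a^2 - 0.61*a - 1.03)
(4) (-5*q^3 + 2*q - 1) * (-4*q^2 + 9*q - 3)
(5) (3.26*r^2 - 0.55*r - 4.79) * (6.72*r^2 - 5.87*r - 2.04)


(1) = 0.14*k^3 - 4.01*k^2 + 0.43*k - 7.18
(2) = -7.1553*m^3 - 14.556*m^2 - 20.6685*m - 0.3654
(3) = 0.5628*a^5 + 3.4142*a^4 + 7.0207*a^3 + 8.0473*a^2 + 2.8512*a + 2.1012
(4) = 20*q^5 - 45*q^4 + 7*q^3 + 22*q^2 - 15*q + 3
(5) = 21.9072*r^4 - 22.8322*r^3 - 35.6107*r^2 + 29.2393*r + 9.7716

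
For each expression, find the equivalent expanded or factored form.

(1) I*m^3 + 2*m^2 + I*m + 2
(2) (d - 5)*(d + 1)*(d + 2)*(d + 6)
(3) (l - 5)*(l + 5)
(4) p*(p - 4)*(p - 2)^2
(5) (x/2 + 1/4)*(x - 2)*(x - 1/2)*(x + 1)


(1) = (m - 2*I)*(m + I)*(I*m + 1)
(2) = d^4 + 4*d^3 - 25*d^2 - 88*d - 60
(3) = l^2 - 25
(4) = p^4 - 8*p^3 + 20*p^2 - 16*p
(5) = x^4/2 - x^3/2 - 9*x^2/8 + x/8 + 1/4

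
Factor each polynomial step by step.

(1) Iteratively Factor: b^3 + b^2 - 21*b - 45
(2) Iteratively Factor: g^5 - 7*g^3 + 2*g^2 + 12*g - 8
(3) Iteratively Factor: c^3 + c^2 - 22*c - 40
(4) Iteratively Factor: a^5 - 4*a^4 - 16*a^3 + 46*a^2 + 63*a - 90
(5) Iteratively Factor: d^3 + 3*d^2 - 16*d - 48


(1) = (b + 3)*(b^2 - 2*b - 15) = (b - 5)*(b + 3)*(b + 3)
(2) = (g - 2)*(g^4 + 2*g^3 - 3*g^2 - 4*g + 4) = (g - 2)*(g - 1)*(g^3 + 3*g^2 - 4) = (g - 2)*(g - 1)*(g + 2)*(g^2 + g - 2) = (g - 2)*(g - 1)*(g + 2)^2*(g - 1)
(3) = (c + 4)*(c^2 - 3*c - 10) = (c + 2)*(c + 4)*(c - 5)
(4) = (a - 3)*(a^4 - a^3 - 19*a^2 - 11*a + 30) = (a - 3)*(a - 1)*(a^3 - 19*a - 30) = (a - 5)*(a - 3)*(a - 1)*(a^2 + 5*a + 6) = (a - 5)*(a - 3)*(a - 1)*(a + 2)*(a + 3)
(5) = (d - 4)*(d^2 + 7*d + 12) = (d - 4)*(d + 4)*(d + 3)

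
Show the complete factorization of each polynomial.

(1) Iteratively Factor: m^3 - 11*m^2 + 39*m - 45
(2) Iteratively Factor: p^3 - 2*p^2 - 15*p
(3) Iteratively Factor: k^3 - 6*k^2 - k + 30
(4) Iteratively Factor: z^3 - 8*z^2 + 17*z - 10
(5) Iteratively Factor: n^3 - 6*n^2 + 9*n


(1) = (m - 3)*(m^2 - 8*m + 15) = (m - 3)^2*(m - 5)
(2) = (p)*(p^2 - 2*p - 15) = p*(p - 5)*(p + 3)
(3) = (k - 3)*(k^2 - 3*k - 10) = (k - 3)*(k + 2)*(k - 5)
(4) = (z - 5)*(z^2 - 3*z + 2) = (z - 5)*(z - 1)*(z - 2)
(5) = (n - 3)*(n^2 - 3*n) = (n - 3)^2*(n)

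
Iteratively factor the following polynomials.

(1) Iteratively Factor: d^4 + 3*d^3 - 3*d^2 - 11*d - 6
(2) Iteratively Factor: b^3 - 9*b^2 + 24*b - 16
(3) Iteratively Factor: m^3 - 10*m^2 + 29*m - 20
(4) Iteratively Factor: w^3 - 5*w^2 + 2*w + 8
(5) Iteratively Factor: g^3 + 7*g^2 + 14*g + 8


(1) = (d + 1)*(d^3 + 2*d^2 - 5*d - 6) = (d + 1)*(d + 3)*(d^2 - d - 2) = (d - 2)*(d + 1)*(d + 3)*(d + 1)
(2) = (b - 1)*(b^2 - 8*b + 16) = (b - 4)*(b - 1)*(b - 4)
(3) = (m - 1)*(m^2 - 9*m + 20) = (m - 4)*(m - 1)*(m - 5)
(4) = (w - 4)*(w^2 - w - 2) = (w - 4)*(w - 2)*(w + 1)
(5) = (g + 4)*(g^2 + 3*g + 2) = (g + 2)*(g + 4)*(g + 1)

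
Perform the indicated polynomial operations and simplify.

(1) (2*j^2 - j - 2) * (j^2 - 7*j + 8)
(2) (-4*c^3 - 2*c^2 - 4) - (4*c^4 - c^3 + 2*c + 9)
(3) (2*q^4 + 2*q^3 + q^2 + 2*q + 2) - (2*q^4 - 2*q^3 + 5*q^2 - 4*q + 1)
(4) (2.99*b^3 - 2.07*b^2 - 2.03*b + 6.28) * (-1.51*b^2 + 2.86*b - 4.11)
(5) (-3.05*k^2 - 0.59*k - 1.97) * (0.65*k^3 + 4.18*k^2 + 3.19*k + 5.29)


(1) = 2*j^4 - 15*j^3 + 21*j^2 + 6*j - 16
(2) = -4*c^4 - 3*c^3 - 2*c^2 - 2*c - 13
(3) = 4*q^3 - 4*q^2 + 6*q + 1
(4) = -4.5149*b^5 + 11.6771*b^4 - 15.1438*b^3 - 6.7809*b^2 + 26.3041*b - 25.8108
(5) = -1.9825*k^5 - 13.1325*k^4 - 13.4762*k^3 - 26.2512*k^2 - 9.4054*k - 10.4213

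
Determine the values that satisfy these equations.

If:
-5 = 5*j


Then:
j = -1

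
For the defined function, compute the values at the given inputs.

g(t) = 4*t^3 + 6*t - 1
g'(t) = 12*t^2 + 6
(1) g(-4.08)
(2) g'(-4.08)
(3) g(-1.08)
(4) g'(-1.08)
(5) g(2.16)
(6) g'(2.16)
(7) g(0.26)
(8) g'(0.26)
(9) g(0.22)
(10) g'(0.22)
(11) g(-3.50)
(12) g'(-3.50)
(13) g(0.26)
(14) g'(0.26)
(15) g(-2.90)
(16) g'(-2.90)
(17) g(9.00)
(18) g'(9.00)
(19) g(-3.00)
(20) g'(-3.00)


(1) = -297.15
(2) = 205.76
(3) = -12.52
(4) = 20.00
(5) = 52.27
(6) = 61.99
(7) = 0.63
(8) = 6.81
(9) = 0.36
(10) = 6.58
(11) = -193.50
(12) = 153.00
(13) = 0.63
(14) = 6.81
(15) = -115.96
(16) = 106.92
(17) = 2969.00
(18) = 978.00
(19) = -127.00
(20) = 114.00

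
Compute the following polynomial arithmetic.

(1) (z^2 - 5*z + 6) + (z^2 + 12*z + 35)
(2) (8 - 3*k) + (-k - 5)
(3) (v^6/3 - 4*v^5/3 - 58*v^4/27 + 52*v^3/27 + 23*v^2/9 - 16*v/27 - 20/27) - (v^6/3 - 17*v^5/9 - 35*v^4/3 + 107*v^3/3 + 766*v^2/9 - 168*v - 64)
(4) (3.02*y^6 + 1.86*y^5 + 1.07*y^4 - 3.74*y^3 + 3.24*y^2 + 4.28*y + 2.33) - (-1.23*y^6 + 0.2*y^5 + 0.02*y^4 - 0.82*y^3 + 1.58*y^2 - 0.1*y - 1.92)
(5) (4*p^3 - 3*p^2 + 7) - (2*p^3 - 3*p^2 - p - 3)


(1) = 2*z^2 + 7*z + 41
(2) = 3 - 4*k
(3) = 5*v^5/9 + 257*v^4/27 - 911*v^3/27 - 743*v^2/9 + 4520*v/27 + 1708/27
(4) = 4.25*y^6 + 1.66*y^5 + 1.05*y^4 - 2.92*y^3 + 1.66*y^2 + 4.38*y + 4.25
(5) = 2*p^3 + p + 10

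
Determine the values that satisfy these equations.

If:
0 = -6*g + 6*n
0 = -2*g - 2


Then:
g = -1
n = -1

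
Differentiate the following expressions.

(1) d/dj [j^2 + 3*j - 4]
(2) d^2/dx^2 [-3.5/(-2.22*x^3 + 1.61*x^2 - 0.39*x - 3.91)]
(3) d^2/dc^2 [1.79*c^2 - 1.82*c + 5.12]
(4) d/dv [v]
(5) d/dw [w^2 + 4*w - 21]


(1) = 2*j + 3
(2) = ((11.27 - 46.62*x)*(2.22*x^3 - 1.61*x^2 + 0.39*x + 3.91) + 3.5*(6.66*x^2 - 3.22*x + 0.39)*(13.32*x^2 - 6.44*x + 0.78))/(2.22*x^3 - 1.61*x^2 + 0.39*x + 3.91)^3
(3) = 3.58000000000000
(4) = 1
(5) = 2*w + 4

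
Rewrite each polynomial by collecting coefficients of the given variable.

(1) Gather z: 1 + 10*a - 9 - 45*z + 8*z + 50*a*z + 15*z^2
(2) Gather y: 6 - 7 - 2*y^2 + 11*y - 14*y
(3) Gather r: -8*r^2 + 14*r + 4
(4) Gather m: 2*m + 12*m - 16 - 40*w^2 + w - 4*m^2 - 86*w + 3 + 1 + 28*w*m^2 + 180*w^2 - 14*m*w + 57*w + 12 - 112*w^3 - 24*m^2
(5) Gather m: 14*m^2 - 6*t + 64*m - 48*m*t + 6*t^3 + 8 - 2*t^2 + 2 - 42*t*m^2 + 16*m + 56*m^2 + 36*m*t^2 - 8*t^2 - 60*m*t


(1) = 10*a + 15*z^2 + z*(50*a - 37) - 8
(2) = -2*y^2 - 3*y - 1
(3) = -8*r^2 + 14*r + 4
(4) = m^2*(28*w - 28) + m*(14 - 14*w) - 112*w^3 + 140*w^2 - 28*w
(5) = m^2*(70 - 42*t) + m*(36*t^2 - 108*t + 80) + 6*t^3 - 10*t^2 - 6*t + 10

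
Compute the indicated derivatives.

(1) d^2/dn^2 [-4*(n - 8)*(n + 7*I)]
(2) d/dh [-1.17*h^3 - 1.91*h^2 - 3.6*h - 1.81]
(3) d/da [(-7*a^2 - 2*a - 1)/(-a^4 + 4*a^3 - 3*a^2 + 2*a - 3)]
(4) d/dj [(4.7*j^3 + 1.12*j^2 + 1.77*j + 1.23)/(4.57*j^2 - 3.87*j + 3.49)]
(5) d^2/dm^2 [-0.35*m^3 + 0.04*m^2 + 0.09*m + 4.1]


(1) = -8
(2) = -3.51*h^2 - 3.82*h - 3.6
(3) = 2*(-7*a^5 + 11*a^4 + 6*a^3 - 4*a^2 + 18*a + 4)/(a^8 - 8*a^7 + 22*a^6 - 28*a^5 + 31*a^4 - 36*a^3 + 22*a^2 - 12*a + 9)
(4) = (21.479*j^4 - 36.378*j^3 + 36.7857*j^2 - 3.4246*j + 10.9374)/(20.8849*j^4 - 35.3718*j^3 + 46.8755*j^2 - 27.0126*j + 12.1801)
(5) = 0.08 - 2.1*m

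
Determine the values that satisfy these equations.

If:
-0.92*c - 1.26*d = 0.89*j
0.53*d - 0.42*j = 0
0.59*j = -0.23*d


Then:
c = 0.00
d = 0.00
j = 0.00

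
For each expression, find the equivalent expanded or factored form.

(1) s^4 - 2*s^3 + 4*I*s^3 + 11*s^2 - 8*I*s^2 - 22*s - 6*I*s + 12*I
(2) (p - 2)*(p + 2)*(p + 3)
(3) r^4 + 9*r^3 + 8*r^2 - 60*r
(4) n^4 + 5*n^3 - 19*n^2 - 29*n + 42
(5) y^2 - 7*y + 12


(1) = (s - 2)*(s - I)^2*(s + 6*I)
(2) = p^3 + 3*p^2 - 4*p - 12
(3) = r*(r - 2)*(r + 5)*(r + 6)
(4) = (n - 3)*(n - 1)*(n + 2)*(n + 7)
(5) = (y - 4)*(y - 3)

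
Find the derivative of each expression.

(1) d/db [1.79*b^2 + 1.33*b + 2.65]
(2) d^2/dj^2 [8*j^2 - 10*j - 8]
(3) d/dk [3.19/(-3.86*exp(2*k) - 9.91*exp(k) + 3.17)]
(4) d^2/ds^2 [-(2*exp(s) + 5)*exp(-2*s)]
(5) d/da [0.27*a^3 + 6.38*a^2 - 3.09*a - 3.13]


(1) = 3.58*b + 1.33
(2) = 16
(3) = (24.6268*exp(k) + 31.6129)*exp(k)/(3.86*exp(2*k) + 9.91*exp(k) - 3.17)^2
(4) = 2*(-exp(s) - 10)*exp(-2*s)
(5) = 0.81*a^2 + 12.76*a - 3.09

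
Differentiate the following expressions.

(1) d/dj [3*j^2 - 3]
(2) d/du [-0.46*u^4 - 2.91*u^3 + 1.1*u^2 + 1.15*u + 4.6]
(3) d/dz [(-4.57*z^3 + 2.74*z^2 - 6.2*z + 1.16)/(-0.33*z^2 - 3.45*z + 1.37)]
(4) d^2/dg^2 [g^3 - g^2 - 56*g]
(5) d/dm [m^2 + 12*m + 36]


(1) = 6*j
(2) = -1.84*u^3 - 8.73*u^2 + 2.2*u + 1.15
(3) = (1.5081*z^4 + 31.533*z^3 - 30.2817*z^2 + 8.2732*z - 4.492)/(0.1089*z^4 + 2.277*z^3 + 10.9983*z^2 - 9.453*z + 1.8769)
(4) = 6*g - 2
(5) = 2*m + 12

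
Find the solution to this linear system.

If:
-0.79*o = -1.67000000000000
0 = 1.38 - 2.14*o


Then:
No Solution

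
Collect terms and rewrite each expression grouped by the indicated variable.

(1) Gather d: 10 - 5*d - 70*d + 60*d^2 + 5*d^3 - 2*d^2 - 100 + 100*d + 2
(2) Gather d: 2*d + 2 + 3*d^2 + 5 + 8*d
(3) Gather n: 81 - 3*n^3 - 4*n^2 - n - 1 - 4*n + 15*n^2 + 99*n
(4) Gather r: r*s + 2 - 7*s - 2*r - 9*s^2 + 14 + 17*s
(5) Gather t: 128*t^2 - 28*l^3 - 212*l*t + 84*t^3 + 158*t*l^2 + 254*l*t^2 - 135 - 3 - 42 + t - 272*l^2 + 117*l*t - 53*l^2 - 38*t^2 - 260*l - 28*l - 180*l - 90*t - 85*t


(1) = 5*d^3 + 58*d^2 + 25*d - 88
(2) = 3*d^2 + 10*d + 7
(3) = -3*n^3 + 11*n^2 + 94*n + 80
(4) = r*(s - 2) - 9*s^2 + 10*s + 16
(5) = -28*l^3 - 325*l^2 - 468*l + 84*t^3 + t^2*(254*l + 90) + t*(158*l^2 - 95*l - 174) - 180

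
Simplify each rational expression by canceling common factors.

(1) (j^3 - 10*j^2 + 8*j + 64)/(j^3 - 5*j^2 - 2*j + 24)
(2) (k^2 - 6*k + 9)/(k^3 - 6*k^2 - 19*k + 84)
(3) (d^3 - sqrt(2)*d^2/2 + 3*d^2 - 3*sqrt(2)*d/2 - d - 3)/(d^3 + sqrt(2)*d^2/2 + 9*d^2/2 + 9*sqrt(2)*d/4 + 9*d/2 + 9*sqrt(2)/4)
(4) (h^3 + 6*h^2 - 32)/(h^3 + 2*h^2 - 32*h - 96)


(1) = (j - 8)/(j - 3)
(2) = (k - 3)/(k^2 - 3*k - 28)
(3) = (8*d - 8*sqrt(2))/(8*d + 12)
(4) = (h - 2)/(h - 6)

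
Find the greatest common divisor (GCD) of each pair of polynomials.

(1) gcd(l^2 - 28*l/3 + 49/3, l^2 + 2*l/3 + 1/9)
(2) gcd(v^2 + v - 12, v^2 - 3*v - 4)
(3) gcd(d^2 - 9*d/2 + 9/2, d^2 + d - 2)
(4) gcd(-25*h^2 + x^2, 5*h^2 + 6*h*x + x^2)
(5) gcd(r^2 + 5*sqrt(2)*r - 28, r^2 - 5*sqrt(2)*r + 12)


(1) = gcd((l - 7)*(l - 7/3), (l + 1/3)^2) = 1
(2) = 1
(3) = gcd((d - 3)*(d - 3/2), (d - 1)*(d + 2)) = 1
(4) = gcd((-5*h + x)*(5*h + x), (h + x)*(5*h + x)) = 5*h + x
(5) = r - 2*sqrt(2)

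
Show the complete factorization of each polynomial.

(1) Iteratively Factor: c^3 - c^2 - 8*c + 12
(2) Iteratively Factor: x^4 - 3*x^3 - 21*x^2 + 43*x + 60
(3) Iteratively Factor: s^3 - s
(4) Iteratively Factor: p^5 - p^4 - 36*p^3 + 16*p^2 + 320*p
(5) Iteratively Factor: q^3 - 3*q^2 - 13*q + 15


(1) = (c - 2)*(c^2 + c - 6) = (c - 2)^2*(c + 3)
(2) = (x - 5)*(x^3 + 2*x^2 - 11*x - 12) = (x - 5)*(x + 1)*(x^2 + x - 12) = (x - 5)*(x + 1)*(x + 4)*(x - 3)
(3) = (s - 1)*(s^2 + s) = s*(s - 1)*(s + 1)
(4) = (p - 5)*(p^4 + 4*p^3 - 16*p^2 - 64*p) = (p - 5)*(p + 4)*(p^3 - 16*p) = p*(p - 5)*(p + 4)*(p^2 - 16) = p*(p - 5)*(p + 4)^2*(p - 4)
(5) = (q + 3)*(q^2 - 6*q + 5) = (q - 5)*(q + 3)*(q - 1)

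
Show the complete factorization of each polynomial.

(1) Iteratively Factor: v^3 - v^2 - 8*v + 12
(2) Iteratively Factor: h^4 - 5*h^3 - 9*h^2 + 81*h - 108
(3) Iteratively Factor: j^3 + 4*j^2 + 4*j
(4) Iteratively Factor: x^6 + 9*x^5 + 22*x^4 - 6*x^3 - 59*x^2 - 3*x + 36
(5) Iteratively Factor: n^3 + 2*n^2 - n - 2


(1) = (v + 3)*(v^2 - 4*v + 4) = (v - 2)*(v + 3)*(v - 2)
(2) = (h - 3)*(h^3 - 2*h^2 - 15*h + 36) = (h - 3)^2*(h^2 + h - 12) = (h - 3)^2*(h + 4)*(h - 3)
(3) = (j + 2)*(j^2 + 2*j) = j*(j + 2)*(j + 2)
(4) = (x + 4)*(x^5 + 5*x^4 + 2*x^3 - 14*x^2 - 3*x + 9) = (x + 1)*(x + 4)*(x^4 + 4*x^3 - 2*x^2 - 12*x + 9) = (x + 1)*(x + 3)*(x + 4)*(x^3 + x^2 - 5*x + 3) = (x - 1)*(x + 1)*(x + 3)*(x + 4)*(x^2 + 2*x - 3) = (x - 1)^2*(x + 1)*(x + 3)*(x + 4)*(x + 3)
(5) = (n + 2)*(n^2 - 1) = (n - 1)*(n + 2)*(n + 1)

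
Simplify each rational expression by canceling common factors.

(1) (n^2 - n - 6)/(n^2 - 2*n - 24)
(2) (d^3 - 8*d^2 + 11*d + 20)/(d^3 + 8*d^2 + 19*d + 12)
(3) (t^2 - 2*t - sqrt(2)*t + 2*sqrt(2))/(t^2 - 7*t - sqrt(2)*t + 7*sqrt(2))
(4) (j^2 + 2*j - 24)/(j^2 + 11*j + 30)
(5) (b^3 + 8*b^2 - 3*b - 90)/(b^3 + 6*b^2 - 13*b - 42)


(1) = (n^2 - n - 6)/(n^2 - 2*n - 24)
(2) = (d^2 - 9*d + 20)/(d^2 + 7*d + 12)
(3) = (t - 2)/(t - 7)
(4) = (j - 4)/(j + 5)
(5) = (b^2 + 11*b + 30)/(b^2 + 9*b + 14)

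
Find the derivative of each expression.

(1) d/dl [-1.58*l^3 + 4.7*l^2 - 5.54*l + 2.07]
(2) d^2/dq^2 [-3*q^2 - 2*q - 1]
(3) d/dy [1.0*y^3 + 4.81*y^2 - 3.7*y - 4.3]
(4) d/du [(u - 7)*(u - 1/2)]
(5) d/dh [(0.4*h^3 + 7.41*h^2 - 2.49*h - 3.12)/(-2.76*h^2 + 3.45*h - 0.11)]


(1) = -4.74*l^2 + 9.4*l - 5.54
(2) = -6
(3) = 3.0*y^2 + 9.62*y - 3.7
(4) = 2*u - 15/2
(5) = (-1.104*h^4 + 2.76*h^3 + 18.5601*h^2 - 18.8526*h + 11.0379)/(7.6176*h^4 - 19.044*h^3 + 12.5097*h^2 - 0.759*h + 0.0121)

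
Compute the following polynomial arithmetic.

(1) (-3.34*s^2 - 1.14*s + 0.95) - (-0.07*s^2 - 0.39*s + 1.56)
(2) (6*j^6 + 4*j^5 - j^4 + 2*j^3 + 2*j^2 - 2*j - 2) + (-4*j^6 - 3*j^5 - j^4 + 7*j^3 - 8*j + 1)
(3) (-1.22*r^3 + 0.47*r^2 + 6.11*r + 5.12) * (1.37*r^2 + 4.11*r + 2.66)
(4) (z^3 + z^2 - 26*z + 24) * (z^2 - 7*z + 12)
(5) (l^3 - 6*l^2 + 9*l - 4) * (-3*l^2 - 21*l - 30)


(1) = -3.27*s^2 - 0.75*s - 0.61
(2) = 2*j^6 + j^5 - 2*j^4 + 9*j^3 + 2*j^2 - 10*j - 1
(3) = -1.6714*r^5 - 4.3703*r^4 + 7.0572*r^3 + 33.3767*r^2 + 37.2958*r + 13.6192
(4) = z^5 - 6*z^4 - 21*z^3 + 218*z^2 - 480*z + 288
(5) = -3*l^5 - 3*l^4 + 69*l^3 + 3*l^2 - 186*l + 120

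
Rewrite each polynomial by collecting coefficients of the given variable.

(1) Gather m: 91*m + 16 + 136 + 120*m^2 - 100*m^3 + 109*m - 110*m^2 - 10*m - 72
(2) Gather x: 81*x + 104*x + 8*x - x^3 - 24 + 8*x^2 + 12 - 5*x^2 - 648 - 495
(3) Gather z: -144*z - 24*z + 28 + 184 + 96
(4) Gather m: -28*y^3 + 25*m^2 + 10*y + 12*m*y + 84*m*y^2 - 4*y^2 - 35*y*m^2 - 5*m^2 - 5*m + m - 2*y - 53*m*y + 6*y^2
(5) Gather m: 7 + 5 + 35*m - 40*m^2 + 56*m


(1) = -100*m^3 + 10*m^2 + 190*m + 80
(2) = -x^3 + 3*x^2 + 193*x - 1155
(3) = 308 - 168*z
(4) = m^2*(20 - 35*y) + m*(84*y^2 - 41*y - 4) - 28*y^3 + 2*y^2 + 8*y
(5) = -40*m^2 + 91*m + 12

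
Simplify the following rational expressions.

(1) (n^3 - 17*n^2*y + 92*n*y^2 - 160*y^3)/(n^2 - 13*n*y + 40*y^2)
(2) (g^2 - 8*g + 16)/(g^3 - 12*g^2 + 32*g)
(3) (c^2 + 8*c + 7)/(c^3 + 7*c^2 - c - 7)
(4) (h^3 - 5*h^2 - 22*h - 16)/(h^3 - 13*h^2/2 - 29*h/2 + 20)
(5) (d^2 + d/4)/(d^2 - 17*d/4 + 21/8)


(1) = n - 4*y
(2) = (g - 4)/(g^2 - 8*g)
(3) = 1/(c - 1)
(4) = (2*h^2 + 6*h + 4)/(2*h^2 + 3*h - 5)
(5) = (8*d^2 + 2*d)/(8*d^2 - 34*d + 21)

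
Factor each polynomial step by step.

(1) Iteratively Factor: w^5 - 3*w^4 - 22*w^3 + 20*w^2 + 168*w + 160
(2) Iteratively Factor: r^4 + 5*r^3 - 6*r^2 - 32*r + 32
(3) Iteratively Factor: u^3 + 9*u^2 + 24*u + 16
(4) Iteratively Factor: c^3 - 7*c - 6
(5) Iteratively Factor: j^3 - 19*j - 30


(1) = (w - 4)*(w^4 + w^3 - 18*w^2 - 52*w - 40) = (w - 4)*(w + 2)*(w^3 - w^2 - 16*w - 20) = (w - 5)*(w - 4)*(w + 2)*(w^2 + 4*w + 4) = (w - 5)*(w - 4)*(w + 2)^2*(w + 2)
(2) = (r - 1)*(r^3 + 6*r^2 - 32) = (r - 2)*(r - 1)*(r^2 + 8*r + 16) = (r - 2)*(r - 1)*(r + 4)*(r + 4)
(3) = (u + 1)*(u^2 + 8*u + 16) = (u + 1)*(u + 4)*(u + 4)
(4) = (c - 3)*(c^2 + 3*c + 2) = (c - 3)*(c + 2)*(c + 1)
(5) = (j + 2)*(j^2 - 2*j - 15) = (j + 2)*(j + 3)*(j - 5)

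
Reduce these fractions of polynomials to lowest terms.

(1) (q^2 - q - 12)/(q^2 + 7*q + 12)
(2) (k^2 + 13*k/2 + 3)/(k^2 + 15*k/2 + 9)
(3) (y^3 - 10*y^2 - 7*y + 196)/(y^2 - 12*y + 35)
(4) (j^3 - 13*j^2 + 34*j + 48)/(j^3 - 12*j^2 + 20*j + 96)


(1) = (q - 4)/(q + 4)
(2) = (2*k + 1)/(2*k + 3)
(3) = (y^2 - 3*y - 28)/(y - 5)
(4) = (j + 1)/(j + 2)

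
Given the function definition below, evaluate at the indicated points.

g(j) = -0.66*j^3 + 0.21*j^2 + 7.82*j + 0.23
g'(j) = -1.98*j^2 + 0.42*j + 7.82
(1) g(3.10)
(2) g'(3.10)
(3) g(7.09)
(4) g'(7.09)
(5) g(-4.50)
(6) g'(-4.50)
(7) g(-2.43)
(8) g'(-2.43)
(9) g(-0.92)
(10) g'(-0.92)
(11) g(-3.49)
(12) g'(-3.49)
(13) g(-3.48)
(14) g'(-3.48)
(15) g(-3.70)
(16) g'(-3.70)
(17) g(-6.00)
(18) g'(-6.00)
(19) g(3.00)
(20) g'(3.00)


(1) = 6.83
(2) = -9.91
(3) = -168.99
(4) = -88.73
(5) = 29.44
(6) = -34.16
(7) = -8.06
(8) = -4.89
(9) = -6.27
(10) = 5.76
(11) = 3.55
(12) = -17.76
(13) = 3.37
(14) = -17.62
(15) = 7.60
(16) = -20.84
(17) = 103.43
(18) = -65.98
(19) = 7.76
(20) = -8.74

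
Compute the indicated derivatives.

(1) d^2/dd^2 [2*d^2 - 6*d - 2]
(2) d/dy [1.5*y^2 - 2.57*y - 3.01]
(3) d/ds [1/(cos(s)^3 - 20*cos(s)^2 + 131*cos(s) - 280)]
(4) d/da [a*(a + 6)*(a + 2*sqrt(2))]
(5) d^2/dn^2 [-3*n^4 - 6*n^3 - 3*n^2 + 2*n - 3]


(1) = 4
(2) = 3.0*y - 2.57
(3) = (3*cos(s)^2 - 40*cos(s) + 131)*sin(s)/(cos(s)^3 - 20*cos(s)^2 + 131*cos(s) - 280)^2
(4) = 3*a^2 + 4*sqrt(2)*a + 12*a + 12*sqrt(2)
(5) = -36*n^2 - 36*n - 6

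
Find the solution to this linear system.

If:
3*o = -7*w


Then:
o = -7*w/3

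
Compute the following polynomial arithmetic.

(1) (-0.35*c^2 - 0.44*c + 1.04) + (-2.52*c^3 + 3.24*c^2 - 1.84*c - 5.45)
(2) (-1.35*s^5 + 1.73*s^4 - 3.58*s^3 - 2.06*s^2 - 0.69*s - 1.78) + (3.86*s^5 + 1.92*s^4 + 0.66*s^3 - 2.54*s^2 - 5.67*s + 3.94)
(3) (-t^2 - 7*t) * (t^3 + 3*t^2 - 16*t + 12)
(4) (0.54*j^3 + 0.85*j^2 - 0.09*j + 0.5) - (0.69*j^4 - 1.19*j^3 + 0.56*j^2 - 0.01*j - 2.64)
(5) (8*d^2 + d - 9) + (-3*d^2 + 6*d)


(1) = -2.52*c^3 + 2.89*c^2 - 2.28*c - 4.41
(2) = 2.51*s^5 + 3.65*s^4 - 2.92*s^3 - 4.6*s^2 - 6.36*s + 2.16
(3) = -t^5 - 10*t^4 - 5*t^3 + 100*t^2 - 84*t
(4) = -0.69*j^4 + 1.73*j^3 + 0.29*j^2 - 0.08*j + 3.14
(5) = 5*d^2 + 7*d - 9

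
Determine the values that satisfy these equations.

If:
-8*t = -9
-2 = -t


Then:
No Solution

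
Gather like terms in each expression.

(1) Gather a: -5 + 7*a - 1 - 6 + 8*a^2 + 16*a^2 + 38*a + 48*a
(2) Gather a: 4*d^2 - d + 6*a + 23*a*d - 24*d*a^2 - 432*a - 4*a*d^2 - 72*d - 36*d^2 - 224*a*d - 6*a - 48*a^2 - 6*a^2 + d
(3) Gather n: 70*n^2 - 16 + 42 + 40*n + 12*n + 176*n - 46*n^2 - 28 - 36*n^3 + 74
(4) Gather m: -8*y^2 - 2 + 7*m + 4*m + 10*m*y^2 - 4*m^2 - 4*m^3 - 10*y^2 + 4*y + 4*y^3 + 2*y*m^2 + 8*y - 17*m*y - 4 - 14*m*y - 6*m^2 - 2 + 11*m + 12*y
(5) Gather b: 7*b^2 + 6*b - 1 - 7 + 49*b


(1) = 24*a^2 + 93*a - 12
(2) = a^2*(-24*d - 54) + a*(-4*d^2 - 201*d - 432) - 32*d^2 - 72*d
(3) = -36*n^3 + 24*n^2 + 228*n + 72
(4) = -4*m^3 + m^2*(2*y - 10) + m*(10*y^2 - 31*y + 22) + 4*y^3 - 18*y^2 + 24*y - 8
(5) = 7*b^2 + 55*b - 8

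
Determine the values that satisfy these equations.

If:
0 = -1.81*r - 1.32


Then:
r = -0.73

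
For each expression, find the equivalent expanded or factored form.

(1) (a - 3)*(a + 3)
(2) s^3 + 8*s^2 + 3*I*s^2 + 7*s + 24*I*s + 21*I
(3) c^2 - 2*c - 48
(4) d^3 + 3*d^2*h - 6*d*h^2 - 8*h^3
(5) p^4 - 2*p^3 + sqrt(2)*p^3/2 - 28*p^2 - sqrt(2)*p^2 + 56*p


(1) = a^2 - 9
(2) = (s + 1)*(s + 7)*(s + 3*I)
(3) = (c - 8)*(c + 6)
(4) = (d - 2*h)*(d + h)*(d + 4*h)
(5) = p*(p - 2)*(p - 7*sqrt(2)/2)*(p + 4*sqrt(2))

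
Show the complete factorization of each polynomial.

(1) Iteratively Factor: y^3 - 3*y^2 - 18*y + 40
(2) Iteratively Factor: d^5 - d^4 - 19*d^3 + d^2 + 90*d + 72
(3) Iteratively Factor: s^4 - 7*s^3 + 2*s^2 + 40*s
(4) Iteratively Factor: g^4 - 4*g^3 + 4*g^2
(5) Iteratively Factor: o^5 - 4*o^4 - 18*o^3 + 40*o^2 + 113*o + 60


(1) = (y - 5)*(y^2 + 2*y - 8) = (y - 5)*(y - 2)*(y + 4)
(2) = (d - 4)*(d^4 + 3*d^3 - 7*d^2 - 27*d - 18) = (d - 4)*(d + 1)*(d^3 + 2*d^2 - 9*d - 18) = (d - 4)*(d + 1)*(d + 2)*(d^2 - 9) = (d - 4)*(d - 3)*(d + 1)*(d + 2)*(d + 3)
(3) = (s - 5)*(s^3 - 2*s^2 - 8*s) = s*(s - 5)*(s^2 - 2*s - 8) = s*(s - 5)*(s - 4)*(s + 2)
(4) = (g - 2)*(g^3 - 2*g^2) = g*(g - 2)*(g^2 - 2*g) = g^2*(g - 2)*(g - 2)
(5) = (o + 3)*(o^4 - 7*o^3 + 3*o^2 + 31*o + 20) = (o + 1)*(o + 3)*(o^3 - 8*o^2 + 11*o + 20) = (o - 4)*(o + 1)*(o + 3)*(o^2 - 4*o - 5) = (o - 4)*(o + 1)^2*(o + 3)*(o - 5)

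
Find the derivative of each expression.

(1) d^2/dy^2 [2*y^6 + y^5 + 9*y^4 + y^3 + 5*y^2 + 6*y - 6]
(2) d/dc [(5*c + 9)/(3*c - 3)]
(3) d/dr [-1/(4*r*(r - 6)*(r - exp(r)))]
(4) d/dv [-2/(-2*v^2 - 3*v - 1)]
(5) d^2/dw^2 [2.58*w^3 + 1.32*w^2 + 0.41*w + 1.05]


(1) = 60*y^4 + 20*y^3 + 108*y^2 + 6*y + 10
(2) = -14/(3*(c - 1)^2)
(3) = (r*(1 - exp(r))*(r - 6) + r*(r - exp(r)) + (r - 6)*(r - exp(r)))/(4*r^2*(r - 6)^2*(r - exp(r))^2)
(4) = 2*(-4*v - 3)/(2*v^2 + 3*v + 1)^2
(5) = 15.48*w + 2.64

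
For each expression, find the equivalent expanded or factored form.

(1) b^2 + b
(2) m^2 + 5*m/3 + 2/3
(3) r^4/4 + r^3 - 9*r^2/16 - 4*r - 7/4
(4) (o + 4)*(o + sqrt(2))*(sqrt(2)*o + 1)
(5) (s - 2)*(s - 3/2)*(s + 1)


(1) = b*(b + 1)
(2) = (m + 2/3)*(m + 1)
(3) = (r/4 + 1/2)*(r - 2)*(r + 1/2)*(r + 7/2)
(4) = sqrt(2)*o^3 + 3*o^2 + 4*sqrt(2)*o^2 + sqrt(2)*o + 12*o + 4*sqrt(2)
(5) = s^3 - 5*s^2/2 - s/2 + 3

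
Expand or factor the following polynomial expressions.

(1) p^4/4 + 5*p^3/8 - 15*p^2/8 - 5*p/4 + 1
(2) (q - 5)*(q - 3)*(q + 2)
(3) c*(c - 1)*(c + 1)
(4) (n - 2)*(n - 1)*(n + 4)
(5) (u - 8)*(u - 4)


(1) = (p/4 + 1)*(p - 2)*(p - 1/2)*(p + 1)
(2) = q^3 - 6*q^2 - q + 30
(3) = c^3 - c
(4) = n^3 + n^2 - 10*n + 8
(5) = u^2 - 12*u + 32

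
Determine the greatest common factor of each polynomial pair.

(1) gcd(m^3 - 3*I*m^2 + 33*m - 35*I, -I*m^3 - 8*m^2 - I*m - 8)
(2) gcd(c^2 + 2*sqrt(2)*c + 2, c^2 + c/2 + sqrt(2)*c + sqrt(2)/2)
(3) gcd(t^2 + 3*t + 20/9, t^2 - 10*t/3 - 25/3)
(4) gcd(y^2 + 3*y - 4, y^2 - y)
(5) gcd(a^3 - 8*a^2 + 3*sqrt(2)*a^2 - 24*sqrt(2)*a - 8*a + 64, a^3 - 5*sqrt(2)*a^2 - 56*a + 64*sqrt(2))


(1) = m - I
(2) = c + sqrt(2)
(3) = t + 5/3
(4) = gcd((y - 1)*(y + 4), y*(y - 1)) = y - 1
(5) = a^2 + 3*sqrt(2)*a - 8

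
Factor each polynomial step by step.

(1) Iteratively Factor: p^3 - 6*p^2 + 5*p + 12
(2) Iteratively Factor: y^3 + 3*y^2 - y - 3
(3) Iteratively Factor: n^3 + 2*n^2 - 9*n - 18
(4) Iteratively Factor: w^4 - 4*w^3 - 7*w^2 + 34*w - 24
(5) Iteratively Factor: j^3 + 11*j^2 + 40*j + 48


(1) = (p - 3)*(p^2 - 3*p - 4) = (p - 4)*(p - 3)*(p + 1)
(2) = (y - 1)*(y^2 + 4*y + 3) = (y - 1)*(y + 3)*(y + 1)
(3) = (n + 2)*(n^2 - 9) = (n - 3)*(n + 2)*(n + 3)
(4) = (w - 1)*(w^3 - 3*w^2 - 10*w + 24) = (w - 4)*(w - 1)*(w^2 + w - 6) = (w - 4)*(w - 1)*(w + 3)*(w - 2)
(5) = (j + 4)*(j^2 + 7*j + 12) = (j + 4)^2*(j + 3)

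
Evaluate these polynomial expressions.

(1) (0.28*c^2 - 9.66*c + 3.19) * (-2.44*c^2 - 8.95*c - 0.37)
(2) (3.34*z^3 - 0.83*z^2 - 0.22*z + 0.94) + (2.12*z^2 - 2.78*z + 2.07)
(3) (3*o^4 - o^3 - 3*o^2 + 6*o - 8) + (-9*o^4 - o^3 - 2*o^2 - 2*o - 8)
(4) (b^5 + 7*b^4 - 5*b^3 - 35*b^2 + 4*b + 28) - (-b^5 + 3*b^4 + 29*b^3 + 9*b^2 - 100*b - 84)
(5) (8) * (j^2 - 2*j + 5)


(1) = -0.6832*c^4 + 21.0644*c^3 + 78.5698*c^2 - 24.9763*c - 1.1803
(2) = 3.34*z^3 + 1.29*z^2 - 3.0*z + 3.01
(3) = -6*o^4 - 2*o^3 - 5*o^2 + 4*o - 16
(4) = 2*b^5 + 4*b^4 - 34*b^3 - 44*b^2 + 104*b + 112
(5) = 8*j^2 - 16*j + 40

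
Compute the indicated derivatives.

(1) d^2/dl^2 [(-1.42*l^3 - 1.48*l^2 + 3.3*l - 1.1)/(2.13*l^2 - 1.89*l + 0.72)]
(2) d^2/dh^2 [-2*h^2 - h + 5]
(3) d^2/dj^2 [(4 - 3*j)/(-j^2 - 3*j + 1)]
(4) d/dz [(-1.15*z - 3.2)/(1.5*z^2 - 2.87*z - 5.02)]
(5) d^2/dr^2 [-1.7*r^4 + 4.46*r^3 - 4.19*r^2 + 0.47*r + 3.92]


(1) = (12.238128*l^3 - 4.731156*l^2 - 8.212428*l + 2.962116)/(9.663597*l^6 - 25.724223*l^5 + 32.625423*l^4 - 24.142293*l^3 + 11.028312*l^2 - 2.939328*l + 0.373248)
(2) = -4
(3) = 2*((2*j + 3)^2*(3*j - 4) - (9*j + 5)*(j^2 + 3*j - 1))/(j^2 + 3*j - 1)^3
(4) = (1.725*z^2 + 9.6*z - 3.411)/(2.25*z^4 - 8.61*z^3 - 6.8231*z^2 + 28.8148*z + 25.2004)
(5) = -20.4*r^2 + 26.76*r - 8.38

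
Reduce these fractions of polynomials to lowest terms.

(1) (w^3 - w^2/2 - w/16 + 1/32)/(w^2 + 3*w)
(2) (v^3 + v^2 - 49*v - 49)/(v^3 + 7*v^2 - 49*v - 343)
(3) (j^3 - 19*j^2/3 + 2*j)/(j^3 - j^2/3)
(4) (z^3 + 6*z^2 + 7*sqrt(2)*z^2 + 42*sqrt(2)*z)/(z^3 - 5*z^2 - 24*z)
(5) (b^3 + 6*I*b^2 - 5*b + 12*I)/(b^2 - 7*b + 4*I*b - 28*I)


(1) = (32*w^3 - 16*w^2 - 2*w + 1)/(32*w^2 + 96*w)
(2) = (v + 1)/(v + 7)
(3) = (j - 6)/j
(4) = (z^2 + z*(6 + 7*sqrt(2)) + 42*sqrt(2))/(z^2 - 5*z - 24)
(5) = (b^2 + 2*I*b + 3)/(b - 7)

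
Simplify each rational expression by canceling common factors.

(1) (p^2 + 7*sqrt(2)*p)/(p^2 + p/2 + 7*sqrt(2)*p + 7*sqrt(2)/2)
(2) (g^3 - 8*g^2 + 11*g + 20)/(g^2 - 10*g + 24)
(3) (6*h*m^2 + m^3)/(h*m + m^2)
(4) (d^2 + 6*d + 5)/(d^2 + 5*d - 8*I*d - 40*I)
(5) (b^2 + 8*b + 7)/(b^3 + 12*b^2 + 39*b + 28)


(1) = 2*p/(2*p + 1)
(2) = (g^2 - 4*g - 5)/(g - 6)
(3) = (6*h*m + m^2)/(h + m)
(4) = (d + 1)/(d - 8*I)
(5) = 1/(b + 4)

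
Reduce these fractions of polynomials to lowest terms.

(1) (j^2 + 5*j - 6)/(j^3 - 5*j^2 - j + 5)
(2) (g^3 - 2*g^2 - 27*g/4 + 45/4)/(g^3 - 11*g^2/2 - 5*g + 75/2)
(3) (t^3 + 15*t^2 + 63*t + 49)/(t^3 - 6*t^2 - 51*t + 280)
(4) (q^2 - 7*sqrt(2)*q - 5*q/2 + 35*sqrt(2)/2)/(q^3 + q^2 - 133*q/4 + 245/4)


(1) = (j + 6)/(j^2 - 4*j - 5)
(2) = (2*g - 3)/(2*g - 10)
(3) = (t^2 + 8*t + 7)/(t^2 - 13*t + 40)
(4) = (8*q - 56*sqrt(2))/(8*q^2 + 28*q - 196)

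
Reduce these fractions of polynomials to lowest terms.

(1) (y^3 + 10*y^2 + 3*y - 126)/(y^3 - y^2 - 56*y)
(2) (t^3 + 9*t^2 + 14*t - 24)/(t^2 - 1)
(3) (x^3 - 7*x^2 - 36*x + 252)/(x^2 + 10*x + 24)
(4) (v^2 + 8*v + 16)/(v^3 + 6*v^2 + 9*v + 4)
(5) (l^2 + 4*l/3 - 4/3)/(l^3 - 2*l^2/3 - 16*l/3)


(1) = (y^2 + 3*y - 18)/(y^2 - 8*y)
(2) = (t^2 + 10*t + 24)/(t + 1)
(3) = (x^2 - 13*x + 42)/(x + 4)
(4) = (v + 4)/(v^2 + 2*v + 1)
(5) = (3*l - 2)/(3*l^2 - 8*l)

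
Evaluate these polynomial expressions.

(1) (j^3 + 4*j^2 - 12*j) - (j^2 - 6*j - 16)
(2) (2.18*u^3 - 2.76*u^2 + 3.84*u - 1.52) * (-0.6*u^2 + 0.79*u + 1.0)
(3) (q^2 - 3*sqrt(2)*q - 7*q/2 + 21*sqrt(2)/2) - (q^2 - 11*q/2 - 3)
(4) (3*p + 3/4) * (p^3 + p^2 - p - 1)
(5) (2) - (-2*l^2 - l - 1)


(1) = j^3 + 3*j^2 - 6*j + 16
(2) = -1.308*u^5 + 3.3782*u^4 - 2.3044*u^3 + 1.1856*u^2 + 2.6392*u - 1.52
(3) = -3*sqrt(2)*q + 2*q + 3 + 21*sqrt(2)/2
(4) = 3*p^4 + 15*p^3/4 - 9*p^2/4 - 15*p/4 - 3/4
(5) = 2*l^2 + l + 3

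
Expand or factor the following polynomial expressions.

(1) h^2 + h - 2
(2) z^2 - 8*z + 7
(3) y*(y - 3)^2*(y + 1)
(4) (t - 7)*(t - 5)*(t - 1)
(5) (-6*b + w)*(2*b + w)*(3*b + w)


(1) = (h - 1)*(h + 2)
(2) = (z - 7)*(z - 1)
(3) = y^4 - 5*y^3 + 3*y^2 + 9*y
(4) = t^3 - 13*t^2 + 47*t - 35
(5) = -36*b^3 - 24*b^2*w - b*w^2 + w^3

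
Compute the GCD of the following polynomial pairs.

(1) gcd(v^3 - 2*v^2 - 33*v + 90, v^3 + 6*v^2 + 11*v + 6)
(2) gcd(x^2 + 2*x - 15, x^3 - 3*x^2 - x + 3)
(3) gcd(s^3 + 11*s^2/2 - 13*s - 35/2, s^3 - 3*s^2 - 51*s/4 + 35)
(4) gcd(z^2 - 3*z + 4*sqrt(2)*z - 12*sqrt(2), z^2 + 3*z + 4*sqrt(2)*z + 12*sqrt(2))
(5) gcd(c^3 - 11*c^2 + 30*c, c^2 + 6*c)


(1) = gcd((v - 5)*(v - 3)*(v + 6), (v + 1)*(v + 2)*(v + 3)) = 1
(2) = gcd((x - 3)*(x + 5), (x - 3)*(x - 1)*(x + 1)) = x - 3
(3) = s - 5/2
(4) = gcd((z - 3)*(z + 4*sqrt(2)), (z + 3)*(z + 4*sqrt(2))) = z + 4*sqrt(2)
(5) = c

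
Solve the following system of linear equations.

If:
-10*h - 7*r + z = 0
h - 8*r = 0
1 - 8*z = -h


Then:
h = 1/86
r = 1/688
z = 87/688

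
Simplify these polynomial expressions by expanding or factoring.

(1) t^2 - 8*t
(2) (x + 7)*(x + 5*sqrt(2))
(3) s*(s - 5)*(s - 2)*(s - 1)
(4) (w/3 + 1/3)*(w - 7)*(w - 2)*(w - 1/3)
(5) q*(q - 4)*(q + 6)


(1) = t*(t - 8)
(2) = x^2 + 7*x + 5*sqrt(2)*x + 35*sqrt(2)
(3) = s^4 - 8*s^3 + 17*s^2 - 10*s
(4) = w^4/3 - 25*w^3/9 + 23*w^2/9 + 37*w/9 - 14/9
(5) = q^3 + 2*q^2 - 24*q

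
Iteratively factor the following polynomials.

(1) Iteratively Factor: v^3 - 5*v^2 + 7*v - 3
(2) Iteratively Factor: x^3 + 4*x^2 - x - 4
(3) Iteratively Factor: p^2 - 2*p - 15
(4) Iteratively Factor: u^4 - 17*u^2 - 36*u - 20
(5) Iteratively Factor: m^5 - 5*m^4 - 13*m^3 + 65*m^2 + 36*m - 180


(1) = (v - 1)*(v^2 - 4*v + 3) = (v - 3)*(v - 1)*(v - 1)
(2) = (x + 1)*(x^2 + 3*x - 4) = (x - 1)*(x + 1)*(x + 4)
(3) = (p - 5)*(p + 3)
(4) = (u + 1)*(u^3 - u^2 - 16*u - 20) = (u + 1)*(u + 2)*(u^2 - 3*u - 10) = (u + 1)*(u + 2)^2*(u - 5)
(5) = (m + 3)*(m^4 - 8*m^3 + 11*m^2 + 32*m - 60) = (m - 3)*(m + 3)*(m^3 - 5*m^2 - 4*m + 20) = (m - 5)*(m - 3)*(m + 3)*(m^2 - 4) = (m - 5)*(m - 3)*(m + 2)*(m + 3)*(m - 2)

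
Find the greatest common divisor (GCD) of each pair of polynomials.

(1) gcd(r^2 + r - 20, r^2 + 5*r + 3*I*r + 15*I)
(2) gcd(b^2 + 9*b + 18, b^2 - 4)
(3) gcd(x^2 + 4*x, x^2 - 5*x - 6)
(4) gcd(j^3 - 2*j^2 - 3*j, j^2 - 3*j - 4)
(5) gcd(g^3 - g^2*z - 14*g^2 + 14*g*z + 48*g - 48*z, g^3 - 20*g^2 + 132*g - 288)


(1) = gcd((r - 4)*(r + 5), (r + 5)*(r + 3*I)) = r + 5
(2) = gcd((b + 3)*(b + 6), (b - 2)*(b + 2)) = 1
(3) = gcd(x*(x + 4), (x - 6)*(x + 1)) = 1
(4) = j + 1
(5) = g^2 - 14*g + 48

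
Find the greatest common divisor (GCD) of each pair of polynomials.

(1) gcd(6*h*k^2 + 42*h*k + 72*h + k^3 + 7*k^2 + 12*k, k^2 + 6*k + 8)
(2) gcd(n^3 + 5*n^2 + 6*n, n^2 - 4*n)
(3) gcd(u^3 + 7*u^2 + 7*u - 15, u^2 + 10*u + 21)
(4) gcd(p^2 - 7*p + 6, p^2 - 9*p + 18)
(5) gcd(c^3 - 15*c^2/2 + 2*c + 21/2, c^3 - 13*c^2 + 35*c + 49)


(1) = k + 4
(2) = n
(3) = u + 3
(4) = gcd((p - 6)*(p - 1), (p - 6)*(p - 3)) = p - 6
(5) = c^2 - 6*c - 7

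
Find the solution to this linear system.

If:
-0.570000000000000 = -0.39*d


Then:
d = 1.46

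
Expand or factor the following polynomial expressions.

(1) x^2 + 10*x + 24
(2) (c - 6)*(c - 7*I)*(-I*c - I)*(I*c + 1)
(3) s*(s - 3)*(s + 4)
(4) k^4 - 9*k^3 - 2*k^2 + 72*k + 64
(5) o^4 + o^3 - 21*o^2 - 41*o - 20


(1) = (x + 4)*(x + 6)
(2) = c^4 - 5*c^3 - 8*I*c^3 - 13*c^2 + 40*I*c^2 + 35*c + 48*I*c + 42
(3) = s^3 + s^2 - 12*s
(4) = (k - 8)*(k - 4)*(k + 1)*(k + 2)
(5) = (o - 5)*(o + 1)^2*(o + 4)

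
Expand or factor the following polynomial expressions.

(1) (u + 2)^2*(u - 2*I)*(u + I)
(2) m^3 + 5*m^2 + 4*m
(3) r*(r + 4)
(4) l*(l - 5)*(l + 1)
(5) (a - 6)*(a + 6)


(1) = u^4 + 4*u^3 - I*u^3 + 6*u^2 - 4*I*u^2 + 8*u - 4*I*u + 8
(2) = m*(m + 1)*(m + 4)
(3) = r^2 + 4*r
(4) = l^3 - 4*l^2 - 5*l
(5) = a^2 - 36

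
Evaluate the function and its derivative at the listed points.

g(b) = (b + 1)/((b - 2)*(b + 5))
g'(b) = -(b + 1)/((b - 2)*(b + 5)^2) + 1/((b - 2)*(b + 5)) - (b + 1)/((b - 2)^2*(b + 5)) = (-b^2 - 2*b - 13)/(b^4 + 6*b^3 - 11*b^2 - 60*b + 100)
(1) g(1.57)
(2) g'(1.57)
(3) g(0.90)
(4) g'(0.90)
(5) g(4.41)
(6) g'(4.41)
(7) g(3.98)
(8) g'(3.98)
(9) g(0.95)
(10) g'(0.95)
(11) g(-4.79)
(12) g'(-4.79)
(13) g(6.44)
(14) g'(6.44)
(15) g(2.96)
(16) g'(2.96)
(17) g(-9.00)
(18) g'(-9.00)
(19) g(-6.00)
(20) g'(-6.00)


(1) = -0.91
(2) = -2.33
(3) = -0.29
(4) = -0.37
(5) = 0.24
(6) = -0.08
(7) = 0.28
(8) = -0.12
(9) = -0.31
(10) = -0.40
(11) = 2.66
(12) = -12.97
(13) = 0.15
(14) = -0.03
(15) = 0.52
(16) = -0.47
(17) = -0.18
(18) = -0.04
(19) = -0.62
(20) = -0.58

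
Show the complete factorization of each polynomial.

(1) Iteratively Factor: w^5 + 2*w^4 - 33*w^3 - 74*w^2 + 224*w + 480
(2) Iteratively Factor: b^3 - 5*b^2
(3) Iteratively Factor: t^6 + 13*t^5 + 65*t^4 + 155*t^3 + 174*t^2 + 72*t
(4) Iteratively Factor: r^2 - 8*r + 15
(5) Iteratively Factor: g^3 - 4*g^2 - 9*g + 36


(1) = (w + 4)*(w^4 - 2*w^3 - 25*w^2 + 26*w + 120) = (w + 4)^2*(w^3 - 6*w^2 - w + 30) = (w + 2)*(w + 4)^2*(w^2 - 8*w + 15) = (w - 3)*(w + 2)*(w + 4)^2*(w - 5)
(2) = (b - 5)*(b^2) = b*(b - 5)*(b)
(3) = (t + 3)*(t^5 + 10*t^4 + 35*t^3 + 50*t^2 + 24*t) = (t + 3)^2*(t^4 + 7*t^3 + 14*t^2 + 8*t) = (t + 2)*(t + 3)^2*(t^3 + 5*t^2 + 4*t) = (t + 2)*(t + 3)^2*(t + 4)*(t^2 + t) = (t + 1)*(t + 2)*(t + 3)^2*(t + 4)*(t)
(4) = (r - 5)*(r - 3)
(5) = (g - 3)*(g^2 - g - 12) = (g - 3)*(g + 3)*(g - 4)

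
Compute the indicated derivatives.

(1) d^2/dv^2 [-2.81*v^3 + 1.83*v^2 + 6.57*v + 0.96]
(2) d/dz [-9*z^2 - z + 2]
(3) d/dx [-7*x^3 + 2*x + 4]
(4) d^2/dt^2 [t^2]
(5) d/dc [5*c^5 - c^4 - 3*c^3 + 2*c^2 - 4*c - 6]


(1) = 3.66 - 16.86*v
(2) = -18*z - 1
(3) = 2 - 21*x^2
(4) = 2
(5) = 25*c^4 - 4*c^3 - 9*c^2 + 4*c - 4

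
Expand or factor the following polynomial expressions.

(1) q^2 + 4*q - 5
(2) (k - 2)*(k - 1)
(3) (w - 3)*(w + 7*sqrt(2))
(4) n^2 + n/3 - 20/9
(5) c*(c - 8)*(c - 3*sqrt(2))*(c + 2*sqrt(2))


(1) = (q - 1)*(q + 5)
(2) = k^2 - 3*k + 2
(3) = w^2 - 3*w + 7*sqrt(2)*w - 21*sqrt(2)
(4) = (n - 4/3)*(n + 5/3)
(5) = c^4 - 8*c^3 - sqrt(2)*c^3 - 12*c^2 + 8*sqrt(2)*c^2 + 96*c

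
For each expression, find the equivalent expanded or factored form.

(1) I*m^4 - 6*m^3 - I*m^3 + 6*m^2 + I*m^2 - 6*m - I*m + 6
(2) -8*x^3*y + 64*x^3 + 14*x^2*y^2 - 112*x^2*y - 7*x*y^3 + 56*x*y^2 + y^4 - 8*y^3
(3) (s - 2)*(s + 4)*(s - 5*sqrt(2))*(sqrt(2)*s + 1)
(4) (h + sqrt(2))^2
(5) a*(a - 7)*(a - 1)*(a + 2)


(1) = (m - I)*(m + I)*(m + 6*I)*(I*m - I)
(2) = (-4*x + y)*(-2*x + y)*(-x + y)*(y - 8)
(3) = sqrt(2)*s^4 - 9*s^3 + 2*sqrt(2)*s^3 - 13*sqrt(2)*s^2 - 18*s^2 - 10*sqrt(2)*s + 72*s + 40*sqrt(2)
(4) = h^2 + 2*sqrt(2)*h + 2
(5) = a^4 - 6*a^3 - 9*a^2 + 14*a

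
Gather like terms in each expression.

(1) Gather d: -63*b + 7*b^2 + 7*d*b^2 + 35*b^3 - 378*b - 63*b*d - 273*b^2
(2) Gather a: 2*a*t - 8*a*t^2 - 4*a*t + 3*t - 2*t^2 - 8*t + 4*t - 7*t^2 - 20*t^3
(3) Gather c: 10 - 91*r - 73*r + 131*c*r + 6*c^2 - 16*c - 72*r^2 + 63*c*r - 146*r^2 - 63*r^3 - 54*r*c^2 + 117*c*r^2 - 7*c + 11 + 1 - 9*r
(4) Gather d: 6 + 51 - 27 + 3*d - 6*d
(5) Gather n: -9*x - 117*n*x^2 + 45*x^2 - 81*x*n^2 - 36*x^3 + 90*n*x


(1) = 35*b^3 - 266*b^2 - 441*b + d*(7*b^2 - 63*b)
(2) = a*(-8*t^2 - 2*t) - 20*t^3 - 9*t^2 - t
(3) = c^2*(6 - 54*r) + c*(117*r^2 + 194*r - 23) - 63*r^3 - 218*r^2 - 173*r + 22
(4) = 30 - 3*d
(5) = -81*n^2*x + n*(-117*x^2 + 90*x) - 36*x^3 + 45*x^2 - 9*x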